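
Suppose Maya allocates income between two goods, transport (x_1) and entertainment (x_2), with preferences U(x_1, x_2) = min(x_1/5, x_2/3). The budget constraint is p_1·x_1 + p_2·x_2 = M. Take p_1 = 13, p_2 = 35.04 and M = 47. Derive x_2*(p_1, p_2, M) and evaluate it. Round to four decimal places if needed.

x_2* = 0.8288

Leontief preferences: the optimum is at the kink where x_1/5 = x_2/3, i.e. x_2 = (3/5)·x_1.
Budget: p_1·x_1 + p_2·(3/5)·x_1 = M, so (5·p_1 + 3·p_2)·x_1 = 5·M.
Demand: x_1*(p_1,p_2,M) = 5·M/(5·p_1 + 3·p_2), x_2* = 3·M/(5·p_1 + 3·p_2).
Here 5·13 + 3·35.04 = 170.12, giving x_2* = 0.8288.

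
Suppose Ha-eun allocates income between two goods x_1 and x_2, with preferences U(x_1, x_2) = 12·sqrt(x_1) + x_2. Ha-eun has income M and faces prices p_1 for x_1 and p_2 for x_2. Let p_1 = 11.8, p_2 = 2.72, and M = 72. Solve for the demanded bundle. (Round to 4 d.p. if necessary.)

Utility is quasi-linear in x_2; the FOC for x_1 is 6/√x_1 = p_1/p_2.
Solve: √x_1 = 6·p_2/p_1, so x_1*(p_1,p_2) = (6·p_2/p_1)², and x_2* = (M − p_1·x_1*)/p_2.
Plugging in: x_1* = (6·2.72/11.8)² = 1.9128, x_2* = 18.1723.

x_1* = 1.9128, x_2* = 18.1723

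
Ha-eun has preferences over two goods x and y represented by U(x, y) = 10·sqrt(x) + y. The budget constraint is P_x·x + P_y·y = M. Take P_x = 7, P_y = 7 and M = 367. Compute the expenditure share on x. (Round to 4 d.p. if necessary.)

share on x = 0.4768

MU_x = 5/√x, MU_y = 1. Tangency: 5/√x = P_x/P_y.
Thus x* = (5·P_y/P_x)² — independent of M — with the rest of income spent on y.
Plugging in: x* = (5·7/7)² = 25, y* = 27.4286.
Expenditure on x: 7·25 = 175; share = 0.4768.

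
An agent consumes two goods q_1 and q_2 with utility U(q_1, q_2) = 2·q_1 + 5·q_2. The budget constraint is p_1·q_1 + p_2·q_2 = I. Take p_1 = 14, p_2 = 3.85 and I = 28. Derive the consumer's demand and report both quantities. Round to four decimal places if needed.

q_1* = 0, q_2* = 7.2727

Linear utility — the consumer picks whichever good has higher MU/price: 2/14 = 0.1429 vs 5/3.85 = 1.2987.
q_2 gives more utility per dollar, so spend all income on q_2: q_2* = I/p_2, q_1* = 0.
Numerically: q_1* = 0, q_2* = 7.2727.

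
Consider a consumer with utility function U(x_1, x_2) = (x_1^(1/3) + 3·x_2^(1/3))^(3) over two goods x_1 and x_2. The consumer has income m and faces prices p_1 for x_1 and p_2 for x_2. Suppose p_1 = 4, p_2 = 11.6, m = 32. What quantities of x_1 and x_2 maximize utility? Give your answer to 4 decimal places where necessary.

With the ratio pinned down, the budget gives x_1* = m/(p_1 + p_2·(x_2/x_1)) and x_2* = (x_2/x_1)·x_1*.
Numerically x_2/x_1 = 1.052168, so x_1* = 32/(4 + 11.6·1.052168) = 1.9747 and x_2* = 1.052168·1.9747 = 2.0777.

x_1* = 1.9747, x_2* = 2.0777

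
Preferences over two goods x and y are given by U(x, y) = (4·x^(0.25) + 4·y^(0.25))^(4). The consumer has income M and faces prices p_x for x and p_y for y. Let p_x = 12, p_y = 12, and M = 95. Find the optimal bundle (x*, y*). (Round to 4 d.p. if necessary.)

x* = 3.9583, y* = 3.9583

Numerically y/x = 1, so x* = 95/(12 + 12·1) = 3.9583 and y* = 1·3.9583 = 3.9583.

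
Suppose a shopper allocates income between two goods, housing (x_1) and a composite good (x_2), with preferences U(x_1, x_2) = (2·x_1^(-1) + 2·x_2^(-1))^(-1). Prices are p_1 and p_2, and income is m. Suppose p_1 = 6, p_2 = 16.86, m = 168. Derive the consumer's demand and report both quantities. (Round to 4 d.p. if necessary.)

x_1* = 10.4622, x_2* = 6.2412

MRS = MU_x_1/MU_x_2 = (x_2/x_1)^(2). Set equal to p_1/p_2.
Solve for the ratio: x_2/x_1 = [p_1/p_2]^(0.5).
Substitute x_2 = (x_2/x_1)·x_1 into the budget: x_1* = m/(p_1 + p_2·(x_2/x_1)).
Numerically x_2/x_1 = 0.59655, so x_1* = 168/(6 + 16.86·0.59655) = 10.4622 and x_2* = 0.59655·10.4622 = 6.2412.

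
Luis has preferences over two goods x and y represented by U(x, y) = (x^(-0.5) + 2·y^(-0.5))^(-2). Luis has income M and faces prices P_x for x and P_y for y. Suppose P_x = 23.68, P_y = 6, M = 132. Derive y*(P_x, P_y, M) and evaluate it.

From the CES first-order condition, (1/2)·(y/x)^(1.5) = P_x/P_y.
Solve for the ratio: y/x = [2·P_x/P_y]^(2/3).
With the ratio pinned down, the budget gives x* = M/(P_x + P_y·(y/x)) and y* = (y/x)·x*.
Numerically y/x = 3.964365, so x* = 132/(23.68 + 6·3.964365) = 2.7809 and y* = 3.964365·2.7809 = 11.0246.

y* = 11.0246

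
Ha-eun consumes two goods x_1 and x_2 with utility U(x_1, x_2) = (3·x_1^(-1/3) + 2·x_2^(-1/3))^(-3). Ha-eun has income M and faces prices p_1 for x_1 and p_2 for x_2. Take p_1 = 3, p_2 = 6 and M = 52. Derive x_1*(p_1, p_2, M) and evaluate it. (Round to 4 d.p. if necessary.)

MU_x_1 ∝ 3·x_1^(-4/3), MU_x_2 ∝ 2·x_2^(-4/3), so MRS = (3/2)·(x_2/x_1)^(4/3) = p_1/p_2.
Solve for the ratio: x_2/x_1 = [(2/3)·p_1/p_2]^(0.75).
With the ratio pinned down, the budget gives x_1* = M/(p_1 + p_2·(x_2/x_1)) and x_2* = (x_2/x_1)·x_1*.
Numerically x_2/x_1 = 0.438691, so x_1* = 52/(3 + 6·0.438691) = 9.2327.

x_1* = 9.2327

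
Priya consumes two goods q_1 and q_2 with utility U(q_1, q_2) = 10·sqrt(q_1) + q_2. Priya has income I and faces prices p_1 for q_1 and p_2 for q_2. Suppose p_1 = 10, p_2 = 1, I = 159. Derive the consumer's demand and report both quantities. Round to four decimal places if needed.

Set MRS = p_1/p_2: 5·q_1^(−1/2) = p_1/p_2.
Thus q_1* = (5·p_2/p_1)² — independent of I — with the rest of income spent on q_2.
Plugging in: q_1* = (5·1/10)² = 0.25, q_2* = 156.5.

q_1* = 0.25, q_2* = 156.5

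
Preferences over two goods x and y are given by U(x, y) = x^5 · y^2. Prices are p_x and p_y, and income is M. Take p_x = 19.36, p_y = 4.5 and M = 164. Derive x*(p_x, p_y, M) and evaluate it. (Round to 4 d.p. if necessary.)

At p_x=19.36, p_y=4.5, M=164: x* = 5/7·164/19.36 = 6.0508.

x* = 6.0508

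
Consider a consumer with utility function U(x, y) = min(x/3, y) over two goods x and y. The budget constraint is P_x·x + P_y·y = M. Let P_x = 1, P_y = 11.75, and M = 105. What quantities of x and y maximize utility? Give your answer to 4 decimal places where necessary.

x* = 21.3559, y* = 7.1186

With perfect complements, no substitution: consume in ratio x:y = 3:1.
Budget: P_x·x + P_y·(1/3)·x = M, so (3·P_x + P_y)·x = 3·M.
Demand: x*(P_x,P_y,M) = 3·M/(3·P_x + P_y), y* = M/(3·P_x + P_y).
Here 3·1 + 11.75 = 14.75, giving x* = 21.3559 and y* = 7.1186.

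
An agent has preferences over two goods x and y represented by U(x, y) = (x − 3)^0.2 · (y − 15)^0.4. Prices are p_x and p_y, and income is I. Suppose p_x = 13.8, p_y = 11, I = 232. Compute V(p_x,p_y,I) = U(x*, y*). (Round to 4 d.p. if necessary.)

V = 1.0828

Let x' = x−3, y' = y−15. MRS = (1/2)·y'/x' = p_x/p_y.
After buying the subsistence bundle (3, 15), a share 1/3 of the remaining income goes to x: x* = 3 + 1/3·(I − 3p_x − 15p_y)/p_x.
Discretionary income = 232 − 3·13.8 − 15·11 = 25.6; x* = 3 + 1/3·25.6/13.8 = 3.6184; y* = 15 + 2/3·25.6/11 = 16.5515.
Utility at the optimum: U(3.6184, 16.5515) = 1.0828.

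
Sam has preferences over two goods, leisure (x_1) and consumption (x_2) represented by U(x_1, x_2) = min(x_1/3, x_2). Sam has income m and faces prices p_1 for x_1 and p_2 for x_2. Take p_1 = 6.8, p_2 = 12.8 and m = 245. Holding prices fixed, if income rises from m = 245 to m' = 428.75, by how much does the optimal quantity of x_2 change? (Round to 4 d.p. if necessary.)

Leontief preferences: the optimum is at the kink where x_1/3 = x_2/1, i.e. x_2 = (1/3)·x_1.
Budget: p_1·x_1 + p_2·(1/3)·x_1 = m, so (3·p_1 + p_2)·x_1 = 3·m.
Demand: x_1*(p_1,p_2,m) = 3·m/(3·p_1 + p_2), x_2* = m/(3·p_1 + p_2).
Here 3·6.8 + 12.8 = 33.2, giving x_2* = 7.3795.
At m' = 428.75: x_2* = 12.9142. Change: 12.9142 − 7.3795 = 5.5346.

Δx_2* = 5.5346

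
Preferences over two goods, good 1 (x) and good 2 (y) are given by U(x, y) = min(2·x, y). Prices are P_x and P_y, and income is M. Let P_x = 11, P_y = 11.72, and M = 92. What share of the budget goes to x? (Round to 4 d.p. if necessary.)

With perfect complements, no substitution: consume in ratio x:y = 1:2.
Budget: P_x·x + P_y·2·x = M, so (P_x + 2·P_y)·x = M.
Demand: x*(P_x,P_y,M) = M/(P_x + 2·P_y), y* = 2·M/(P_x + 2·P_y).
Here 11 + 2·11.72 = 34.44, giving x* = 2.6713 and y* = 5.3426.
Expenditure on x: 11·2.6713 = 29.3844; share = 0.3194.

share on x = 0.3194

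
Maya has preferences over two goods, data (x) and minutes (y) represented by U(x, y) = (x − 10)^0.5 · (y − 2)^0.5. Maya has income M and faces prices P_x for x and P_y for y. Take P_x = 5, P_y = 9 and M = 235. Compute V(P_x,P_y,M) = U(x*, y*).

V = 12.4474

After buying the subsistence bundle (10, 2), a share 0.5 of the remaining income goes to x: x* = 10 + 0.5·(M − 10P_x − 2P_y)/P_x.
Discretionary income = 235 − 10·5 − 2·9 = 167; x* = 10 + 0.5·167/5 = 26.7; y* = 2 + 0.5·167/9 = 11.2778.
Utility at the optimum: U(26.7, 11.2778) = 12.4474.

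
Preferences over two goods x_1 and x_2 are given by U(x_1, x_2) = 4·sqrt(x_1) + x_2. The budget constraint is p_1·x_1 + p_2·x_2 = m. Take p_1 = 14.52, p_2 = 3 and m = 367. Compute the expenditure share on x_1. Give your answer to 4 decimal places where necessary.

Utility is quasi-linear in x_2; the FOC for x_1 is 2/√x_1 = p_1/p_2.
Thus x_1* = (2·p_2/p_1)² — independent of m — with the rest of income spent on x_2.
Plugging in: x_1* = (2·3/14.52)² = 0.1708, x_2* = 121.5069.
Expenditure on x_1: 14.52·0.1708 = 2.4793; share = 0.0068.

share on x_1 = 0.0068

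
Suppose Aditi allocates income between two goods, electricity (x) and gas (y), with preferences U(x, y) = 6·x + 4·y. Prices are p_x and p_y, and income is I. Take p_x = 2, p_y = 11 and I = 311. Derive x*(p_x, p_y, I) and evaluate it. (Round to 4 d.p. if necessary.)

Numerically: x* = 155.5, y* = 0.

x* = 155.5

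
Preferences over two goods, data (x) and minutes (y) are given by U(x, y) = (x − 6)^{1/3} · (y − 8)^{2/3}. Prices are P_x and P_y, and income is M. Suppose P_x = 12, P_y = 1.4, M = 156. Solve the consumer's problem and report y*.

y* = 42.6667

MRS = (1/2)·(y−8)/(x−6). Tangency with P_x/P_y gives y−8 = 2·(P_x/P_y)·(x−6).
After buying the subsistence bundle (6, 8), a share 1/3 of the remaining income goes to x: x* = 6 + 1/3·(M − 6P_x − 8P_y)/P_x.
Discretionary income = 156 − 6·12 − 8·1.4 = 72.8; y* = 8 + 2/3·72.8/1.4 = 42.6667.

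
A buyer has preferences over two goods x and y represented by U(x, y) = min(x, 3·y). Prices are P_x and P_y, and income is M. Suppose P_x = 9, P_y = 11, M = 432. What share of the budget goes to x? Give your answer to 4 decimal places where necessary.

Leontief preferences: the optimum is at the kink where x/3 = y/1, i.e. y = (1/3)·x.
Budget: P_x·x + P_y·(1/3)·x = M, so (3·P_x + P_y)·x = 3·M.
Demand: x*(P_x,P_y,M) = 3·M/(3·P_x + P_y), y* = M/(3·P_x + P_y).
Here 3·9 + 11 = 38, giving x* = 34.1053 and y* = 11.3684.
Expenditure on x: 9·34.1053 = 306.9474; share = 0.7105.

share on x = 0.7105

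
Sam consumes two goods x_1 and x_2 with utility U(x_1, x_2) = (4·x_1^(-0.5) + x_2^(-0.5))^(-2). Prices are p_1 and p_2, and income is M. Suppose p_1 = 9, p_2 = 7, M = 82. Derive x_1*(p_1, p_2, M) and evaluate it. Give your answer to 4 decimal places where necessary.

x_1* = 6.675

From the CES first-order condition, 4·(x_2/x_1)^(1.5) = p_1/p_2.
Solve for the ratio: x_2/x_1 = [(1/4)·p_1/p_2]^(2/3).
With the ratio pinned down, the budget gives x_1* = M/(p_1 + p_2·(x_2/x_1)) and x_2* = (x_2/x_1)·x_1*.
Numerically x_2/x_1 = 0.469234, so x_1* = 82/(9 + 7·0.469234) = 6.675.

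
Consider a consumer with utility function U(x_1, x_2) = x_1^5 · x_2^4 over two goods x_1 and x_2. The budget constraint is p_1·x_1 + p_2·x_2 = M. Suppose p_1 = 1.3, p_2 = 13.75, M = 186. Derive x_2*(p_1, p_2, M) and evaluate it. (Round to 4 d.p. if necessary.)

The MRS is (5/4)·x_2/x_1. Set MRS = p_1/p_2.
So 5·p_2·x_2 = 4·p_1·x_1; combined with the budget, a share 5/9 of income goes to x_1.
Demand: x_1*(p_1,p_2,M) = 5/9·M/p_1 and x_2* = 4/9·M/p_2.
At p_1=1.3, p_2=13.75, M=186: x_2* = 4/9·186/13.75 = 6.0121.

x_2* = 6.0121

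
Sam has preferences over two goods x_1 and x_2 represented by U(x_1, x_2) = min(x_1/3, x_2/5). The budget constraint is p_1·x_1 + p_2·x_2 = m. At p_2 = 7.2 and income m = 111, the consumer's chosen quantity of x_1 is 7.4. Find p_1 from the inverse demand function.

With perfect complements, no substitution: consume in ratio x_1:x_2 = 3:5.
Budget: p_1·x_1 + p_2·(5/3)·x_1 = m, so (3·p_1 + 5·p_2)·x_1 = 3·m.
Demand: x_1*(p_1,p_2,m) = 3·m/(3·p_1 + 5·p_2), x_2* = 5·m/(3·p_1 + 5·p_2).
Set x_1* = 7.4 in the demand function and solve for p_1: p_1 = 3.

p_1 = 3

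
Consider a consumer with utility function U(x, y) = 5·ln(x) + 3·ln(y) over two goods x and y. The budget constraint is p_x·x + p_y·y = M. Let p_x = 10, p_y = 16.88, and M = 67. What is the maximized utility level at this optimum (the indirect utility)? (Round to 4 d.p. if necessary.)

MU_x/MU_y = (5·y)/(3·x); tangency sets this equal to p_x/p_y.
So 5·p_y·y = 3·p_x·x; combined with the budget, a share 0.625 of income goes to x.
Demand: x*(p_x,p_y,M) = 0.625·M/p_x and y* = 0.375·M/p_y.
At p_x=10, p_y=16.88, M=67: x* = 0.625·67/10 = 4.1875, y* = 1.4884.
Utility at the optimum: U(4.1875, 1.4884) = 8.3537.

V = 8.3537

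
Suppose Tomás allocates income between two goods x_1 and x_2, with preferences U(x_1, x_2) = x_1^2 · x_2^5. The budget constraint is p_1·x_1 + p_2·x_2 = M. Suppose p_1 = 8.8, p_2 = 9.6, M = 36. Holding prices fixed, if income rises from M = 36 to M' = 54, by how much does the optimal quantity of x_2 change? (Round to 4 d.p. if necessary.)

MU_x_1/MU_x_2 = (2·x_2)/(5·x_1); tangency sets this equal to p_1/p_2.
So 2·p_2·x_2 = 5·p_1·x_1; combined with the budget, a share 2/7 of income goes to x_1.
Demand: x_1*(p_1,p_2,M) = 2/7·M/p_1 and x_2* = 5/7·M/p_2.
At p_1=8.8, p_2=9.6, M=36: x_2* = 5/7·36/9.6 = 2.6786.
At M' = 54: x_2* = 4.0179. Change: 4.0179 − 2.6786 = 1.3393.

Δx_2* = 1.3393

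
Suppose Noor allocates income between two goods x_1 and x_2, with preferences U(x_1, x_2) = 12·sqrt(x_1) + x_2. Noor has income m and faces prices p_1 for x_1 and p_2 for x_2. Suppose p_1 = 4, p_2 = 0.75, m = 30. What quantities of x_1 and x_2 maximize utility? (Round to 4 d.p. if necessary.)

x_1* = 1.2656, x_2* = 33.25

Utility is quasi-linear in x_2; the FOC for x_1 is 6/√x_1 = p_1/p_2.
Thus x_1* = (6·p_2/p_1)² — independent of m — with the rest of income spent on x_2.
Plugging in: x_1* = (6·0.75/4)² = 1.2656, x_2* = 33.25.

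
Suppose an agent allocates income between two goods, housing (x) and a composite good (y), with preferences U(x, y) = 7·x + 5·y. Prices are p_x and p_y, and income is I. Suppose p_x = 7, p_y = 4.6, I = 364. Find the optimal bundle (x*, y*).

Linear utility — the consumer picks whichever good has higher MU/price: 7/7 = 1 vs 5/4.6 = 1.087.
y gives more utility per dollar, so spend all income on y: y* = I/p_y, x* = 0.
Numerically: x* = 0, y* = 79.1304.

x* = 0, y* = 79.1304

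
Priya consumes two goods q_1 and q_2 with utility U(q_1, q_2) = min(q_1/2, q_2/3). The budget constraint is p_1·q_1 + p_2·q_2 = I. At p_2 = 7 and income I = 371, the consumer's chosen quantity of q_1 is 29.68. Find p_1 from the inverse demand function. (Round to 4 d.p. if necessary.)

p_1 = 2

Leontief preferences: the optimum is at the kink where q_1/2 = q_2/3, i.e. q_2 = (3/2)·q_1.
Budget: p_1·q_1 + p_2·(3/2)·q_1 = I, so (2·p_1 + 3·p_2)·q_1 = 2·I.
Demand: q_1*(p_1,p_2,I) = 2·I/(2·p_1 + 3·p_2), q_2* = 3·I/(2·p_1 + 3·p_2).
Set q_1* = 29.68 in the demand function and solve for p_1: p_1 = 2.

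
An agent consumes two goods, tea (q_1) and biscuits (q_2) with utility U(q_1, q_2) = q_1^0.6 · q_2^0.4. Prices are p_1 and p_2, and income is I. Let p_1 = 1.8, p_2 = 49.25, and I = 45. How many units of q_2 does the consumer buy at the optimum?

Tangency: MRS = (3/2)·q_2/q_1 = p_1/p_2.
So 0.6·p_2·q_2 = 0.4·p_1·q_1; combined with the budget, a share 0.6 of income goes to q_1.
Demand: q_1*(p_1,p_2,I) = 0.6·I/p_1 and q_2* = 0.4·I/p_2.
At p_1=1.8, p_2=49.25, I=45: q_2* = 0.4·45/49.25 = 0.3655.

q_2* = 0.3655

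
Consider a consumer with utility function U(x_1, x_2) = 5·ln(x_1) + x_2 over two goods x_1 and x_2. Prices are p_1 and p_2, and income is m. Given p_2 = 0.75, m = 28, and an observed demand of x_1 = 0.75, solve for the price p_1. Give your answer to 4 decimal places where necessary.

p_1 = 5

Set MRS = p_1/p_2: (5/x_1)/1 = p_1/p_2.
So x_1*(p_1,p_2) = 5·p_2/p_1, independent of income; and x_2* = (m − 5·p_2)/p_2.
Set x_1* = 0.75 in the demand function and solve for p_1: p_1 = 5.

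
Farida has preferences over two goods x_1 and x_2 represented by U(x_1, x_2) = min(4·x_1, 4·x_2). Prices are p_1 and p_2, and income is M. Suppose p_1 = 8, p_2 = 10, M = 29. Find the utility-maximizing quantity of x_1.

Here 4·8 + 4·10 = 72, giving x_1* = 1.6111.

x_1* = 1.6111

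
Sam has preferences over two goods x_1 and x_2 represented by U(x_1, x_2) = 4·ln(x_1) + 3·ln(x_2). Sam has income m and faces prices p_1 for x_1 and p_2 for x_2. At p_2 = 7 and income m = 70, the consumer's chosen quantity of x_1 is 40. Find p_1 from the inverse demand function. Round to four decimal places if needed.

The MRS is (4/3)·x_2/x_1. Set MRS = p_1/p_2.
So 4·p_2·x_2 = 3·p_1·x_1; combined with the budget, a share 4/7 of income goes to x_1.
Demand: x_1*(p_1,p_2,m) = 4/7·m/p_1 and x_2* = 3/7·m/p_2.
Set x_1* = 40 in the demand function and solve for p_1: p_1 = 1.

p_1 = 1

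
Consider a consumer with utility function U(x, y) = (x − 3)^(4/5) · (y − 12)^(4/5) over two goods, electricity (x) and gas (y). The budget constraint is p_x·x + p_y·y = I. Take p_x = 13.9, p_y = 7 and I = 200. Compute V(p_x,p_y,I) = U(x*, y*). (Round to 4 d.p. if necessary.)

V = 8.3453

MRS = (y−12)/(x−3). Tangency with p_x/p_y gives y−12 = (p_x/p_y)·(x−3).
After buying the subsistence bundle (3, 12), a share 0.5 of the remaining income goes to x: x* = 3 + 0.5·(I − 3p_x − 12p_y)/p_x.
Discretionary income = 200 − 3·13.9 − 12·7 = 74.3; x* = 3 + 0.5·74.3/13.9 = 5.6727; y* = 12 + 0.5·74.3/7 = 17.3071.
Utility at the optimum: U(5.6727, 17.3071) = 8.3453.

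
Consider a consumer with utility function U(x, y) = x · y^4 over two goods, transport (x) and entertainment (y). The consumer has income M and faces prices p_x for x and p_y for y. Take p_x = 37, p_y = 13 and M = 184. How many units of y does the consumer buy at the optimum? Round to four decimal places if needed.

MU_x/MU_y = (y)/(4·x); tangency sets this equal to p_x/p_y.
Rearranging, p_y·y = 4·p_x·x. Substituting into the budget gives p_x·x·(1 + 4) = M.
Demand: x*(p_x,p_y,M) = 0.2·M/p_x and y* = 0.8·M/p_y.
At p_x=37, p_y=13, M=184: y* = 0.8·184/13 = 11.3231.

y* = 11.3231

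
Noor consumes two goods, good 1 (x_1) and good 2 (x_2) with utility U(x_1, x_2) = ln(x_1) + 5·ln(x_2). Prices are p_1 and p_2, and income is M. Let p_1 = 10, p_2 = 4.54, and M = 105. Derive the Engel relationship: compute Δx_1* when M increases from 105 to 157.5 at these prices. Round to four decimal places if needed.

Δx_1* = 0.875

The MRS is (1/5)·x_2/x_1. Set MRS = p_1/p_2.
So p_2·x_2 = 5·p_1·x_1; combined with the budget, a share 1/6 of income goes to x_1.
Demand: x_1*(p_1,p_2,M) = 1/6·M/p_1 and x_2* = 5/6·M/p_2.
At p_1=10, p_2=4.54, M=105: x_1* = 1/6·105/10 = 1.75.
At M' = 157.5: x_1* = 2.625. Change: 2.625 − 1.75 = 0.875.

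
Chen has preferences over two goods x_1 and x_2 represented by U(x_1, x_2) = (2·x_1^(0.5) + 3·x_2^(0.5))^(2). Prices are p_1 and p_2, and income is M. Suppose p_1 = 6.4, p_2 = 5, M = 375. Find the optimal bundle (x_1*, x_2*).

x_1* = 15.1015, x_2* = 55.6701

Substitute x_2 = (x_2/x_1)·x_1 into the budget: x_1* = M/(p_1 + p_2·(x_2/x_1)).
Numerically x_2/x_1 = 3.6864, so x_1* = 375/(6.4 + 5·3.6864) = 15.1015 and x_2* = 3.6864·15.1015 = 55.6701.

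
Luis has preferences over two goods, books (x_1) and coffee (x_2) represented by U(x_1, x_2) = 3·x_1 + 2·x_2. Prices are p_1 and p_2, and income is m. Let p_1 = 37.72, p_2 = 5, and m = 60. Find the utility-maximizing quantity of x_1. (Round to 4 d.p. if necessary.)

x_2 gives more utility per dollar, so spend all income on x_2: x_2* = m/p_2, x_1* = 0.
Numerically: x_1* = 0, x_2* = 12.

x_1* = 0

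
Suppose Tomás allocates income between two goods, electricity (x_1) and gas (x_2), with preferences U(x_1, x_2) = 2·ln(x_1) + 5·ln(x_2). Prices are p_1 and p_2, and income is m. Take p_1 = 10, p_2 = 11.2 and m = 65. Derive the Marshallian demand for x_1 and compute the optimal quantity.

x_1* = 1.8571

MU_x_1/MU_x_2 = (2·x_2)/(5·x_1); tangency sets this equal to p_1/p_2.
So 2·p_2·x_2 = 5·p_1·x_1; combined with the budget, a share 2/7 of income goes to x_1.
Demand: x_1*(p_1,p_2,m) = 2/7·m/p_1 and x_2* = 5/7·m/p_2.
At p_1=10, p_2=11.2, m=65: x_1* = 2/7·65/10 = 1.8571.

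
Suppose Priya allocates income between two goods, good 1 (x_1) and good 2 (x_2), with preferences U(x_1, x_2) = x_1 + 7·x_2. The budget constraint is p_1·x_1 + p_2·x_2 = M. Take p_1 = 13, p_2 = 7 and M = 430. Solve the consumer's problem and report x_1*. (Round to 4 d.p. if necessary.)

x_2 gives more utility per dollar, so spend all income on x_2: x_2* = M/p_2, x_1* = 0.
Numerically: x_1* = 0, x_2* = 61.4286.

x_1* = 0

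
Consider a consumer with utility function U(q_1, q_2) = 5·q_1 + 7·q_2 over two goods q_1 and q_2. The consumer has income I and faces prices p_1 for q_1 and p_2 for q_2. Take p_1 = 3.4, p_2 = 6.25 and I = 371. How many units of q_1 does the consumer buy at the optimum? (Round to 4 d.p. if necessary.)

q_1* = 109.1176

q_1 gives more utility per dollar, so spend all income on q_1: q_1* = I/p_1, q_2* = 0.
Numerically: q_1* = 109.1176, q_2* = 0.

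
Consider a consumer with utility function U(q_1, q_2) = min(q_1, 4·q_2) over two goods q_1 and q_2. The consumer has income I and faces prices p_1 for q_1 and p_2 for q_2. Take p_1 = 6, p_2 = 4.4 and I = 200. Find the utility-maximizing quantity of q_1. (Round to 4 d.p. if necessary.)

Leontief preferences: the optimum is at the kink where q_1/4 = q_2/1, i.e. q_2 = (1/4)·q_1.
Budget: p_1·q_1 + p_2·(1/4)·q_1 = I, so (4·p_1 + p_2)·q_1 = 4·I.
Demand: q_1*(p_1,p_2,I) = 4·I/(4·p_1 + p_2), q_2* = I/(4·p_1 + p_2).
Here 4·6 + 4.4 = 28.4, giving q_1* = 28.169.

q_1* = 28.169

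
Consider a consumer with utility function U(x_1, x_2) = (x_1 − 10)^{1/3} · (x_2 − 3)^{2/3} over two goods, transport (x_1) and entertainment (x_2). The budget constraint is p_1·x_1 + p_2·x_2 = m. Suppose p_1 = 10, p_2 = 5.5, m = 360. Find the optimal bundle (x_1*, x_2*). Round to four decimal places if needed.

After buying the subsistence bundle (10, 3), a share 1/3 of the remaining income goes to x_1: x_1* = 10 + 1/3·(m − 10p_1 − 3p_2)/p_1.
Discretionary income = 360 − 10·10 − 3·5.5 = 243.5; x_1* = 10 + 1/3·243.5/10 = 18.1167; x_2* = 3 + 2/3·243.5/5.5 = 32.5152.

x_1* = 18.1167, x_2* = 32.5152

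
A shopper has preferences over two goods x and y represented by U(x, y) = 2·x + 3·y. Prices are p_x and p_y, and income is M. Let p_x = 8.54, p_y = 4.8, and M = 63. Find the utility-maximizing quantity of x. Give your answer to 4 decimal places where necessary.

Linear utility — the consumer picks whichever good has higher MU/price: 2/8.54 = 0.2342 vs 3/4.8 = 0.625.
y gives more utility per dollar, so spend all income on y: y* = M/p_y, x* = 0.
Numerically: x* = 0, y* = 13.125.

x* = 0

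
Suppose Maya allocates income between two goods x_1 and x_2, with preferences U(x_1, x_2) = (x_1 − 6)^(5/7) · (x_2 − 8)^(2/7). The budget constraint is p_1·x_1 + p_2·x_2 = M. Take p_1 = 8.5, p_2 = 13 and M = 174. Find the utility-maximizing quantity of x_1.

x_1* = 7.5966

After buying the subsistence bundle (6, 8), a share 5/7 of the remaining income goes to x_1: x_1* = 6 + 5/7·(M − 6p_1 − 8p_2)/p_1.
Discretionary income = 174 − 6·8.5 − 8·13 = 19; x_1* = 6 + 5/7·19/8.5 = 7.5966.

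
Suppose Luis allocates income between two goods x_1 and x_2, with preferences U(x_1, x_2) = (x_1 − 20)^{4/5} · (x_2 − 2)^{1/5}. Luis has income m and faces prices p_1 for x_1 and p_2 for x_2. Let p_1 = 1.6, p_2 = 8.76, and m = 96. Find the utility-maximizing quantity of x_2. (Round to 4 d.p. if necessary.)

Let x_1' = x_1−20, x_2' = x_2−2. MRS = 4·x_2'/x_1' = p_1/p_2.
Substituting into the budget: x_1* = 20 + 0.8·(m − 20·p_1 − 2·p_2)/p_1, and x_2* = 2 + 0.2·(…)/p_2.
Discretionary income = 96 − 20·1.6 − 2·8.76 = 46.48; x_2* = 2 + 0.2·46.48/8.76 = 3.0612.

x_2* = 3.0612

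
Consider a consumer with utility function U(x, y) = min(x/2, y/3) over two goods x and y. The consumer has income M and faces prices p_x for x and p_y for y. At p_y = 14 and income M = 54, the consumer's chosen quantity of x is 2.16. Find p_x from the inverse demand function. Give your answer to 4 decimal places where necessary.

With perfect complements, no substitution: consume in ratio x:y = 2:3.
Budget: p_x·x + p_y·(3/2)·x = M, so (2·p_x + 3·p_y)·x = 2·M.
Demand: x*(p_x,p_y,M) = 2·M/(2·p_x + 3·p_y), y* = 3·M/(2·p_x + 3·p_y).
Set x* = 2.16 in the demand function and solve for p_x: p_x = 4.

p_x = 4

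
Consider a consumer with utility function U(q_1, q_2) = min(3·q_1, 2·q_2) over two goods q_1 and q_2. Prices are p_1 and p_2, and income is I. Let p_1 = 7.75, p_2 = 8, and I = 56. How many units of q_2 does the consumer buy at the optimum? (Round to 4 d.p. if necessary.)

Leontief preferences: the optimum is at the kink where q_1/2 = q_2/3, i.e. q_2 = (3/2)·q_1.
Budget: p_1·q_1 + p_2·(3/2)·q_1 = I, so (2·p_1 + 3·p_2)·q_1 = 2·I.
Demand: q_1*(p_1,p_2,I) = 2·I/(2·p_1 + 3·p_2), q_2* = 3·I/(2·p_1 + 3·p_2).
Here 2·7.75 + 3·8 = 39.5, giving q_2* = 4.2532.

q_2* = 4.2532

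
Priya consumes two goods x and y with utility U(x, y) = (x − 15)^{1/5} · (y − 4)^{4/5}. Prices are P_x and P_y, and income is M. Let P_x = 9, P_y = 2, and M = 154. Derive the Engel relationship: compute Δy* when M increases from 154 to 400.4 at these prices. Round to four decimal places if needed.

Δy* = 98.56

Let x' = x−15, y' = y−4. MRS = (1/4)·y'/x' = P_x/P_y.
After buying the subsistence bundle (15, 4), a share 0.2 of the remaining income goes to x: x* = 15 + 0.2·(M − 15P_x − 4P_y)/P_x.
Discretionary income = 154 − 15·9 − 4·2 = 11; y* = 4 + 0.8·11/2 = 8.4.
At M' = 400.4: y* = 106.96. Change: 106.96 − 8.4 = 98.56.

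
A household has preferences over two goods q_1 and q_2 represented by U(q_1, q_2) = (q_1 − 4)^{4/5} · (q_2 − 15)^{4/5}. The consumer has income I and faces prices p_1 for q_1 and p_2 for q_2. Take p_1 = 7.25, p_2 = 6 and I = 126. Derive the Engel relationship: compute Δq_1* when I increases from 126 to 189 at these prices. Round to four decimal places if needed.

Δq_1* = 4.3448

This is Cobb-Douglas in (q_1−4, q_2−15): tangency gives 0.8·p_2·(q_2−15) = 0.8·p_1·(q_1−4).
Substituting into the budget: q_1* = 4 + 0.5·(I − 4·p_1 − 15·p_2)/p_1, and q_2* = 15 + 0.5·(…)/p_2.
Discretionary income = 126 − 4·7.25 − 15·6 = 7; q_1* = 4 + 0.5·7/7.25 = 4.4828.
At I' = 189: q_1* = 8.8276. Change: 8.8276 − 4.4828 = 4.3448.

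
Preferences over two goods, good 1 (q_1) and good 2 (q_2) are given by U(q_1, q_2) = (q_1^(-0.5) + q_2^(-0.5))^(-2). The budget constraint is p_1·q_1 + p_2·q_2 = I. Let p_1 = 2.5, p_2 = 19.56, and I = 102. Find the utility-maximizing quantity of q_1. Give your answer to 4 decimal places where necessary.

q_1* = 13.6673

Numerically q_2/q_1 = 0.253735, so q_1* = 102/(2.5 + 19.56·0.253735) = 13.6673.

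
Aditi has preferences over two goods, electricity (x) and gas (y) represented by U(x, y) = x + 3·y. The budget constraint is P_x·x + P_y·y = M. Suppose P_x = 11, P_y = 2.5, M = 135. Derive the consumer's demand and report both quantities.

x* = 0, y* = 54

Perfect substitutes: compare marginal utility per dollar. 1/P_x vs 3/P_y → 0.0909 vs 1.2.
y gives more utility per dollar, so spend all income on y: y* = M/P_y, x* = 0.
Numerically: x* = 0, y* = 54.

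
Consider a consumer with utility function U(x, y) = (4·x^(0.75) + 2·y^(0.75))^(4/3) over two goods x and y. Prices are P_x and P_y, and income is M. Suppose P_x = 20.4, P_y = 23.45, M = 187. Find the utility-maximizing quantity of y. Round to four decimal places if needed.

y* = 0.3152

MU_x ∝ 4·x^(-0.25), MU_y ∝ 2·y^(-0.25), so MRS = 2·(y/x)^(0.25) = P_x/P_y.
Solve for the ratio: y/x = [(1/2)·P_x/P_y]^(4).
With the ratio pinned down, the budget gives x* = M/(P_x + P_y·(y/x)) and y* = (y/x)·x*.
Numerically y/x = 0.035796, so x* = 187/(20.4 + 23.45·0.035796) = 8.8044 and y* = 0.035796·8.8044 = 0.3152.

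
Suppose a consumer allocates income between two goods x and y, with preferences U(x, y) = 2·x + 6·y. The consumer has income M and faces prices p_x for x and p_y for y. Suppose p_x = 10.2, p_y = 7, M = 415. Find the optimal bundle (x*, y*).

x* = 0, y* = 59.2857

Linear utility — the consumer picks whichever good has higher MU/price: 2/10.2 = 0.1961 vs 6/7 = 0.8571.
y gives more utility per dollar, so spend all income on y: y* = M/p_y, x* = 0.
Numerically: x* = 0, y* = 59.2857.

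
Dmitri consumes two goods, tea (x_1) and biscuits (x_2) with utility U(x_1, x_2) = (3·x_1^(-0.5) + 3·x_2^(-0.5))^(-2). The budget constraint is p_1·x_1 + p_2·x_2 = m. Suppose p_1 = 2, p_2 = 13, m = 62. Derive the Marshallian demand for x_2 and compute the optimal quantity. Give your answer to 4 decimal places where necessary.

x_2* = 3.1053

Substitute x_2 = (x_2/x_1)·x_1 into the budget: x_1* = m/(p_1 + p_2·(x_2/x_1)).
Numerically x_2/x_1 = 0.287116, so x_1* = 62/(2 + 13·0.287116) = 10.8155 and x_2* = 0.287116·10.8155 = 3.1053.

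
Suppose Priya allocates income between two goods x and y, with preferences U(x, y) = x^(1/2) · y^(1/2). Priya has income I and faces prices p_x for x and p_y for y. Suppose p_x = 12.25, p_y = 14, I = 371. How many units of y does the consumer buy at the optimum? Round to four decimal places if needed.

y* = 13.25

Tangency: MRS = y/x = p_x/p_y.
Rearranging, p_y·y = p_x·x. Substituting into the budget gives p_x·x·(1 + 1) = I.
Demand: x*(p_x,p_y,I) = 0.5·I/p_x and y* = 0.5·I/p_y.
At p_x=12.25, p_y=14, I=371: y* = 0.5·371/14 = 13.25.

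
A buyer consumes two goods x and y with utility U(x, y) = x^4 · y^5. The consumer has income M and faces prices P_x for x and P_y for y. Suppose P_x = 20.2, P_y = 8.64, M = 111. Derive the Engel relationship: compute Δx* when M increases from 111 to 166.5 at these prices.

The MRS is (4/5)·y/x. Set MRS = P_x/P_y.
So 4·P_y·y = 5·P_x·x; combined with the budget, a share 4/9 of income goes to x.
Demand: x*(P_x,P_y,M) = 4/9·M/P_x and y* = 5/9·M/P_y.
At P_x=20.2, P_y=8.64, M=111: x* = 4/9·111/20.2 = 2.4422.
At M' = 166.5: x* = 3.6634. Change: 3.6634 − 2.4422 = 1.2211.

Δx* = 1.2211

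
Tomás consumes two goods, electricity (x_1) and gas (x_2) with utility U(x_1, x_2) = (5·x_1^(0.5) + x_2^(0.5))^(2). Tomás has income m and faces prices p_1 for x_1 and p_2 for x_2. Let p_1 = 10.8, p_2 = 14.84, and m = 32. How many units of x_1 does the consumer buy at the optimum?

x_1* = 2.8791

Substitute x_2 = (x_2/x_1)·x_1 into the budget: x_1* = m/(p_1 + p_2·(x_2/x_1)).
Numerically x_2/x_1 = 0.021186, so x_1* = 32/(10.8 + 14.84·0.021186) = 2.8791.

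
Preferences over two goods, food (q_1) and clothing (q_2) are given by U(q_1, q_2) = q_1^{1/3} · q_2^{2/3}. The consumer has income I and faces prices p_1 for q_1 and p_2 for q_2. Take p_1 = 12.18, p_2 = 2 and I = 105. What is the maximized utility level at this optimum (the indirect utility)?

V = 15.212

Tangency: MRS = (1/2)·q_2/q_1 = p_1/p_2.
So 1/3·p_2·q_2 = 2/3·p_1·q_1; combined with the budget, a share 1/3 of income goes to q_1.
Demand: q_1*(p_1,p_2,I) = 1/3·I/p_1 and q_2* = 2/3·I/p_2.
At p_1=12.18, p_2=2, I=105: q_1* = 1/3·105/12.18 = 2.8736, q_2* = 35.
Utility at the optimum: U(2.8736, 35) = 15.212.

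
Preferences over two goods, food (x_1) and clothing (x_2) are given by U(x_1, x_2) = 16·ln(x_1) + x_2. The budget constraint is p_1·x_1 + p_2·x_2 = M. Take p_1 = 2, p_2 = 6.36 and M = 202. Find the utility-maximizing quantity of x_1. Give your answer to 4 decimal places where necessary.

MU_x_1 = 16/x_1, MU_x_2 = 1. Tangency: 16/x_1 = p_1/p_2.
So x_1*(p_1,p_2) = 16·p_2/p_1, independent of income; and x_2* = (M − 16·p_2)/p_2.
At the given prices: x_1* = 16·6.36/2 = 50.88.

x_1* = 50.88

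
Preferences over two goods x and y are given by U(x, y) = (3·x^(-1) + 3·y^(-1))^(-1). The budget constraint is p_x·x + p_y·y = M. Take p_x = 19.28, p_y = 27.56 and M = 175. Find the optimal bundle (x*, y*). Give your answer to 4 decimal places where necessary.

From the CES first-order condition, (y/x)^(2) = p_x/p_y.
Hence y/x = (p_x/p_y)^(1/(2)), i.e. raised to the 0.5 power.
With the ratio pinned down, the budget gives x* = M/(p_x + p_y·(y/x)) and y* = (y/x)·x*.
Numerically y/x = 0.8364, so x* = 175/(19.28 + 27.56·0.8364) = 4.1341 and y* = 0.8364·4.1341 = 3.4577.

x* = 4.1341, y* = 3.4577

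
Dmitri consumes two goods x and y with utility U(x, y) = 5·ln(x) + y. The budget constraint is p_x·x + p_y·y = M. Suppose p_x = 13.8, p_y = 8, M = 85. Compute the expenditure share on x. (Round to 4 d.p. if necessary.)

share on x = 0.4706

MU_x = 5/x, MU_y = 1. Tangency: 5/x = p_x/p_y.
So x*(p_x,p_y) = 5·p_y/p_x, independent of income; and y* = (M − 5·p_y)/p_y.
At the given prices: x* = 5·8/13.8 = 2.8986, and y* = 5.625.
Expenditure on x: 13.8·2.8986 = 40; share = 0.4706.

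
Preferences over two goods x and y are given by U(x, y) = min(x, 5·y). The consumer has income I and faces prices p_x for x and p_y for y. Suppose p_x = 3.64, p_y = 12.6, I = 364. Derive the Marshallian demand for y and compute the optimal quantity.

With perfect complements, no substitution: consume in ratio x:y = 5:1.
Budget: p_x·x + p_y·(1/5)·x = I, so (5·p_x + p_y)·x = 5·I.
Demand: x*(p_x,p_y,I) = 5·I/(5·p_x + p_y), y* = I/(5·p_x + p_y).
Here 5·3.64 + 12.6 = 30.8, giving y* = 11.8182.

y* = 11.8182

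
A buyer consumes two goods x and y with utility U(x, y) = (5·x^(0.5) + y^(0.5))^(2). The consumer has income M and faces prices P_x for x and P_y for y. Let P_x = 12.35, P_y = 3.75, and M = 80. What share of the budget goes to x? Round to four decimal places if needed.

MU_x ∝ 5·x^(-0.5), MU_y ∝ y^(-0.5), so MRS = 5·(y/x)^(0.5) = P_x/P_y.
Solve for the ratio: y/x = [(1/5)·P_x/P_y]^(2).
Substitute y = (y/x)·x into the budget: x* = M/(P_x + P_y·(y/x)).
Numerically y/x = 0.433842, so x* = 80/(12.35 + 3.75·0.433842) = 5.7237 and y* = 0.433842·5.7237 = 2.4832.
Expenditure on x: 12.35·5.7237 = 70.688; share = 0.8836.

share on x = 0.8836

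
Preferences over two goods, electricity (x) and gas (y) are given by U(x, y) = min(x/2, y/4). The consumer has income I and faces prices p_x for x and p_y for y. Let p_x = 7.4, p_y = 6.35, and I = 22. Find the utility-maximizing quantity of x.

With perfect complements, no substitution: consume in ratio x:y = 2:4.
Budget: p_x·x + p_y·2·x = I, so (2·p_x + 4·p_y)·x = 2·I.
Demand: x*(p_x,p_y,I) = 2·I/(2·p_x + 4·p_y), y* = 4·I/(2·p_x + 4·p_y).
Here 2·7.4 + 4·6.35 = 40.2, giving x* = 1.0945.

x* = 1.0945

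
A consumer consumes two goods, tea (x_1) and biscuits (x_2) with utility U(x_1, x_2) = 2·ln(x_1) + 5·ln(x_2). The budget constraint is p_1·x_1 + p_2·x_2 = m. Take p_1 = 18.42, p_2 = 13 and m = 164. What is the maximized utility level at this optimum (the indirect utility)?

V = 12.8596

The MRS is (2/5)·x_2/x_1. Set MRS = p_1/p_2.
So 2·p_2·x_2 = 5·p_1·x_1; combined with the budget, a share 2/7 of income goes to x_1.
Demand: x_1*(p_1,p_2,m) = 2/7·m/p_1 and x_2* = 5/7·m/p_2.
At p_1=18.42, p_2=13, m=164: x_1* = 2/7·164/18.42 = 2.5438, x_2* = 9.011.
Utility at the optimum: U(2.5438, 9.011) = 12.8596.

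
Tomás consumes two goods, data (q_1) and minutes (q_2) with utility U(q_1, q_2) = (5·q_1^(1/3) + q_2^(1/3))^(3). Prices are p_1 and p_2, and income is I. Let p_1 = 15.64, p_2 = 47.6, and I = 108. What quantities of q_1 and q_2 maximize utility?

q_1* = 6.5686, q_2* = 0.1107

Substitute q_2 = (q_2/q_1)·q_1 into the budget: q_1* = I/(p_1 + p_2·(q_2/q_1)).
Numerically q_2/q_1 = 0.016846, so q_1* = 108/(15.64 + 47.6·0.016846) = 6.5686 and q_2* = 0.016846·6.5686 = 0.1107.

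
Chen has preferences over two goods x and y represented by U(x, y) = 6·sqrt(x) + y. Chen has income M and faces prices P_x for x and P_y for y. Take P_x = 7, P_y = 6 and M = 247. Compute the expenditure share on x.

share on x = 0.1874

MU_x = 3/√x, MU_y = 1. Tangency: 3/√x = P_x/P_y.
Solve: √x = 3·P_y/P_x, so x*(P_x,P_y) = (3·P_y/P_x)², and y* = (M − P_x·x*)/P_y.
Plugging in: x* = (3·6/7)² = 6.6122, y* = 33.4524.
Expenditure on x: 7·6.6122 = 46.2857; share = 0.1874.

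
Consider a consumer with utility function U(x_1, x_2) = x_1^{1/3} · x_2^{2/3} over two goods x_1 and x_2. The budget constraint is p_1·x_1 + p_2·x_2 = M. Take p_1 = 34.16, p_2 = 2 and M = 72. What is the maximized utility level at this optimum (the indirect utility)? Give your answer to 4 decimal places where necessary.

V = 7.3967

MU_x_1/MU_x_2 = (1/3·x_2)/(2/3·x_1); tangency sets this equal to p_1/p_2.
Rearranging, p_2·x_2 = 2·p_1·x_1. Substituting into the budget gives p_1·x_1·(1 + 2) = M.
Demand: x_1*(p_1,p_2,M) = 1/3·M/p_1 and x_2* = 2/3·M/p_2.
At p_1=34.16, p_2=2, M=72: x_1* = 1/3·72/34.16 = 0.7026, x_2* = 24.
Utility at the optimum: U(0.7026, 24) = 7.3967.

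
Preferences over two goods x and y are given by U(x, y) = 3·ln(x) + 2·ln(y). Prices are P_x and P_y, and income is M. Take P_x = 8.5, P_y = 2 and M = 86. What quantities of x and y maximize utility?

x* = 6.0706, y* = 17.2

The MRS is (3/2)·y/x. Set MRS = P_x/P_y.
So 3·P_y·y = 2·P_x·x; combined with the budget, a share 0.6 of income goes to x.
Demand: x*(P_x,P_y,M) = 0.6·M/P_x and y* = 0.4·M/P_y.
At P_x=8.5, P_y=2, M=86: x* = 0.6·86/8.5 = 6.0706, y* = 17.2.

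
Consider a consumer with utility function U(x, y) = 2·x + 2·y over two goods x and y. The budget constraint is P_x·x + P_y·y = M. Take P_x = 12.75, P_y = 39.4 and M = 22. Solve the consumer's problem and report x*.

x* = 1.7255

Perfect substitutes: compare marginal utility per dollar. 2/P_x vs 2/P_y → 0.1569 vs 0.0508.
x gives more utility per dollar, so spend all income on x: x* = M/P_x, y* = 0.
Numerically: x* = 1.7255, y* = 0.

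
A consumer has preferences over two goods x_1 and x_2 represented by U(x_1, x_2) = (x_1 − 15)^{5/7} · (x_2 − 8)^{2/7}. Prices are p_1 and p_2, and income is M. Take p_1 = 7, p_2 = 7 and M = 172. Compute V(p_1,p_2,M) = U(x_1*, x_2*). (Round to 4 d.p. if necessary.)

MRS = (5/2)·(x_2−8)/(x_1−15). Tangency with p_1/p_2 gives x_2−8 = (2/5)·(p_1/p_2)·(x_1−15).
Substituting into the budget: x_1* = 15 + 5/7·(M − 15·p_1 − 8·p_2)/p_1, and x_2* = 8 + 2/7·(…)/p_2.
Discretionary income = 172 − 15·7 − 8·7 = 11; x_1* = 15 + 5/7·11/7 = 16.1224; x_2* = 8 + 2/7·11/7 = 8.449.
Utility at the optimum: U(16.1224, 8.449) = 0.8639.

V = 0.8639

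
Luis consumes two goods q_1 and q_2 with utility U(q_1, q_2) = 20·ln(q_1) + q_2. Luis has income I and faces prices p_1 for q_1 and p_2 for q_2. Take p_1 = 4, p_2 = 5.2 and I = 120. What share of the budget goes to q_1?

share on q_1 = 0.8667

So q_1*(p_1,p_2) = 20·p_2/p_1, independent of income; and q_2* = (I − 20·p_2)/p_2.
At the given prices: q_1* = 20·5.2/4 = 26, and q_2* = 3.0769.
Expenditure on q_1: 4·26 = 104; share = 0.8667.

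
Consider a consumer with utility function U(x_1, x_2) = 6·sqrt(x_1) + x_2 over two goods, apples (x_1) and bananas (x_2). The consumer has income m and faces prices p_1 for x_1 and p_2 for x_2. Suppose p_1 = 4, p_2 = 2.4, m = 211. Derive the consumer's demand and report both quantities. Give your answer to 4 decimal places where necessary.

x_1* = 3.24, x_2* = 82.5167

Set MRS = p_1/p_2: 3·x_1^(−1/2) = p_1/p_2.
Solve: √x_1 = 3·p_2/p_1, so x_1*(p_1,p_2) = (3·p_2/p_1)², and x_2* = (m − p_1·x_1*)/p_2.
Plugging in: x_1* = (3·2.4/4)² = 3.24, x_2* = 82.5167.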